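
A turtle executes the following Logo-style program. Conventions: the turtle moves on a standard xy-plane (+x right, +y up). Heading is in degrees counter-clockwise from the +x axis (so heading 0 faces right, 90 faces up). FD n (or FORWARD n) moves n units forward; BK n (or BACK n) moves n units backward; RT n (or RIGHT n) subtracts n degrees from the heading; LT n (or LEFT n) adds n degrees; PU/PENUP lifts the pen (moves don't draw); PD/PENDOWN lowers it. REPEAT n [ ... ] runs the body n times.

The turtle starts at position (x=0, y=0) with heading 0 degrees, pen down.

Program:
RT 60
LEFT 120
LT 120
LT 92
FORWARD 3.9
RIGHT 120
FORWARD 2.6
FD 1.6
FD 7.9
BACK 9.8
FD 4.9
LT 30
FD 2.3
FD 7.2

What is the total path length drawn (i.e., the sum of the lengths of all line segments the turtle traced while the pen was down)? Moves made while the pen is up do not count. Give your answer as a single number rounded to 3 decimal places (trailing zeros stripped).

Executing turtle program step by step:
Start: pos=(0,0), heading=0, pen down
RT 60: heading 0 -> 300
LT 120: heading 300 -> 60
LT 120: heading 60 -> 180
LT 92: heading 180 -> 272
FD 3.9: (0,0) -> (0.136,-3.898) [heading=272, draw]
RT 120: heading 272 -> 152
FD 2.6: (0.136,-3.898) -> (-2.16,-2.677) [heading=152, draw]
FD 1.6: (-2.16,-2.677) -> (-3.572,-1.926) [heading=152, draw]
FD 7.9: (-3.572,-1.926) -> (-10.548,1.783) [heading=152, draw]
BK 9.8: (-10.548,1.783) -> (-1.895,-2.818) [heading=152, draw]
FD 4.9: (-1.895,-2.818) -> (-6.221,-0.517) [heading=152, draw]
LT 30: heading 152 -> 182
FD 2.3: (-6.221,-0.517) -> (-8.52,-0.598) [heading=182, draw]
FD 7.2: (-8.52,-0.598) -> (-15.715,-0.849) [heading=182, draw]
Final: pos=(-15.715,-0.849), heading=182, 8 segment(s) drawn

Segment lengths:
  seg 1: (0,0) -> (0.136,-3.898), length = 3.9
  seg 2: (0.136,-3.898) -> (-2.16,-2.677), length = 2.6
  seg 3: (-2.16,-2.677) -> (-3.572,-1.926), length = 1.6
  seg 4: (-3.572,-1.926) -> (-10.548,1.783), length = 7.9
  seg 5: (-10.548,1.783) -> (-1.895,-2.818), length = 9.8
  seg 6: (-1.895,-2.818) -> (-6.221,-0.517), length = 4.9
  seg 7: (-6.221,-0.517) -> (-8.52,-0.598), length = 2.3
  seg 8: (-8.52,-0.598) -> (-15.715,-0.849), length = 7.2
Total = 40.2

Answer: 40.2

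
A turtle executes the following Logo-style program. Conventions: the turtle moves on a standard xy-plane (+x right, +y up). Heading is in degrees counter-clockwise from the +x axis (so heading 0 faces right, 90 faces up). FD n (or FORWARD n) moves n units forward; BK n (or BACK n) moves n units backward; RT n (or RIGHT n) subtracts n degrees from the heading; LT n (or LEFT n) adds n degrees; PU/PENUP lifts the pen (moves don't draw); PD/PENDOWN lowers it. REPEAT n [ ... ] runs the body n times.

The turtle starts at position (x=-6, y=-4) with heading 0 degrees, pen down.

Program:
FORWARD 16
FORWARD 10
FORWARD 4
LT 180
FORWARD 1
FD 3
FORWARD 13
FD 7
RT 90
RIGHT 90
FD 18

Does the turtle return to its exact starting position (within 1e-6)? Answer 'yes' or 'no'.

Answer: no

Derivation:
Executing turtle program step by step:
Start: pos=(-6,-4), heading=0, pen down
FD 16: (-6,-4) -> (10,-4) [heading=0, draw]
FD 10: (10,-4) -> (20,-4) [heading=0, draw]
FD 4: (20,-4) -> (24,-4) [heading=0, draw]
LT 180: heading 0 -> 180
FD 1: (24,-4) -> (23,-4) [heading=180, draw]
FD 3: (23,-4) -> (20,-4) [heading=180, draw]
FD 13: (20,-4) -> (7,-4) [heading=180, draw]
FD 7: (7,-4) -> (0,-4) [heading=180, draw]
RT 90: heading 180 -> 90
RT 90: heading 90 -> 0
FD 18: (0,-4) -> (18,-4) [heading=0, draw]
Final: pos=(18,-4), heading=0, 8 segment(s) drawn

Start position: (-6, -4)
Final position: (18, -4)
Distance = 24; >= 1e-6 -> NOT closed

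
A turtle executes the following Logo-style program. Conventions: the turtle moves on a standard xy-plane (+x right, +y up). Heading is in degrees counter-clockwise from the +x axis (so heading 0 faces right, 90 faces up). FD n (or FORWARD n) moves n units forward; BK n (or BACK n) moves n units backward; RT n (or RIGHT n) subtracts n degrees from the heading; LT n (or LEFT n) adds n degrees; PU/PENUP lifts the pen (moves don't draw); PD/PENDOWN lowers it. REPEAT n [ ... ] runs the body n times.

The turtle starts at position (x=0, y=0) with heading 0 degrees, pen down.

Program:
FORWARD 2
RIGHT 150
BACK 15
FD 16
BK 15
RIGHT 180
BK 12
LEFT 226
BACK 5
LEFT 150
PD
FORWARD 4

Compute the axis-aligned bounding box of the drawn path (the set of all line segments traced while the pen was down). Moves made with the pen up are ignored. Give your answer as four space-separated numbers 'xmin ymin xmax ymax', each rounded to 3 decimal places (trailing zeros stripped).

Executing turtle program step by step:
Start: pos=(0,0), heading=0, pen down
FD 2: (0,0) -> (2,0) [heading=0, draw]
RT 150: heading 0 -> 210
BK 15: (2,0) -> (14.99,7.5) [heading=210, draw]
FD 16: (14.99,7.5) -> (1.134,-0.5) [heading=210, draw]
BK 15: (1.134,-0.5) -> (14.124,7) [heading=210, draw]
RT 180: heading 210 -> 30
BK 12: (14.124,7) -> (3.732,1) [heading=30, draw]
LT 226: heading 30 -> 256
BK 5: (3.732,1) -> (4.942,5.851) [heading=256, draw]
LT 150: heading 256 -> 46
PD: pen down
FD 4: (4.942,5.851) -> (7.72,8.729) [heading=46, draw]
Final: pos=(7.72,8.729), heading=46, 7 segment(s) drawn

Segment endpoints: x in {0, 1.134, 2, 3.732, 4.942, 7.72, 14.124, 14.99}, y in {-0.5, 0, 1, 5.851, 7, 7.5, 8.729}
xmin=0, ymin=-0.5, xmax=14.99, ymax=8.729

Answer: 0 -0.5 14.99 8.729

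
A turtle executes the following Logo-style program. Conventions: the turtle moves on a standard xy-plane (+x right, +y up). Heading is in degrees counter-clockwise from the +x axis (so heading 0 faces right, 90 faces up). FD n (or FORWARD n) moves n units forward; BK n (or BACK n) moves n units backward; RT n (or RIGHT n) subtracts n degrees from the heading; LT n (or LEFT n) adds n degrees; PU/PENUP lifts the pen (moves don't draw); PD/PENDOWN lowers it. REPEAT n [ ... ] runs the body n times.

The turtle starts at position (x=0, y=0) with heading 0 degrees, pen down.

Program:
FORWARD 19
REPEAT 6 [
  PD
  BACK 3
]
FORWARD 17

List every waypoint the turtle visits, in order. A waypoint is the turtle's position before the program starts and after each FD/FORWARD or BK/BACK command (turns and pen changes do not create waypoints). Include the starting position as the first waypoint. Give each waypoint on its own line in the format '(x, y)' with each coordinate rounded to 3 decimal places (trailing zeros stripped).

Answer: (0, 0)
(19, 0)
(16, 0)
(13, 0)
(10, 0)
(7, 0)
(4, 0)
(1, 0)
(18, 0)

Derivation:
Executing turtle program step by step:
Start: pos=(0,0), heading=0, pen down
FD 19: (0,0) -> (19,0) [heading=0, draw]
REPEAT 6 [
  -- iteration 1/6 --
  PD: pen down
  BK 3: (19,0) -> (16,0) [heading=0, draw]
  -- iteration 2/6 --
  PD: pen down
  BK 3: (16,0) -> (13,0) [heading=0, draw]
  -- iteration 3/6 --
  PD: pen down
  BK 3: (13,0) -> (10,0) [heading=0, draw]
  -- iteration 4/6 --
  PD: pen down
  BK 3: (10,0) -> (7,0) [heading=0, draw]
  -- iteration 5/6 --
  PD: pen down
  BK 3: (7,0) -> (4,0) [heading=0, draw]
  -- iteration 6/6 --
  PD: pen down
  BK 3: (4,0) -> (1,0) [heading=0, draw]
]
FD 17: (1,0) -> (18,0) [heading=0, draw]
Final: pos=(18,0), heading=0, 8 segment(s) drawn
Waypoints (9 total):
(0, 0)
(19, 0)
(16, 0)
(13, 0)
(10, 0)
(7, 0)
(4, 0)
(1, 0)
(18, 0)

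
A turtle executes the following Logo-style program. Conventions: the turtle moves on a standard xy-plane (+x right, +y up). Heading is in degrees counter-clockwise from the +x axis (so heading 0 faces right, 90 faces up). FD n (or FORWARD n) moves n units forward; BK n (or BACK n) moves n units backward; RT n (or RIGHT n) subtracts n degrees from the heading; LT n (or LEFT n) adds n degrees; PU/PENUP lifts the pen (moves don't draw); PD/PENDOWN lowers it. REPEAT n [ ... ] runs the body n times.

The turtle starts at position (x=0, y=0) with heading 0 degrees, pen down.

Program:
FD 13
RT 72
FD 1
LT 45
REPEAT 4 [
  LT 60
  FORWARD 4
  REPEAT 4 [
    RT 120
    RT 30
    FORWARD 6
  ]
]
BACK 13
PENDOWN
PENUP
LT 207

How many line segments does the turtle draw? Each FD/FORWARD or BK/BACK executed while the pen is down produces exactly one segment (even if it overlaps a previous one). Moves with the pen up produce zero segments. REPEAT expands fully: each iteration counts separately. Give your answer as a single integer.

Executing turtle program step by step:
Start: pos=(0,0), heading=0, pen down
FD 13: (0,0) -> (13,0) [heading=0, draw]
RT 72: heading 0 -> 288
FD 1: (13,0) -> (13.309,-0.951) [heading=288, draw]
LT 45: heading 288 -> 333
REPEAT 4 [
  -- iteration 1/4 --
  LT 60: heading 333 -> 33
  FD 4: (13.309,-0.951) -> (16.664,1.227) [heading=33, draw]
  REPEAT 4 [
    -- iteration 1/4 --
    RT 120: heading 33 -> 273
    RT 30: heading 273 -> 243
    FD 6: (16.664,1.227) -> (13.94,-4.119) [heading=243, draw]
    -- iteration 2/4 --
    RT 120: heading 243 -> 123
    RT 30: heading 123 -> 93
    FD 6: (13.94,-4.119) -> (13.626,1.873) [heading=93, draw]
    -- iteration 3/4 --
    RT 120: heading 93 -> 333
    RT 30: heading 333 -> 303
    FD 6: (13.626,1.873) -> (16.894,-3.159) [heading=303, draw]
    -- iteration 4/4 --
    RT 120: heading 303 -> 183
    RT 30: heading 183 -> 153
    FD 6: (16.894,-3.159) -> (11.548,-0.435) [heading=153, draw]
  ]
  -- iteration 2/4 --
  LT 60: heading 153 -> 213
  FD 4: (11.548,-0.435) -> (8.193,-2.613) [heading=213, draw]
  REPEAT 4 [
    -- iteration 1/4 --
    RT 120: heading 213 -> 93
    RT 30: heading 93 -> 63
    FD 6: (8.193,-2.613) -> (10.917,2.733) [heading=63, draw]
    -- iteration 2/4 --
    RT 120: heading 63 -> 303
    RT 30: heading 303 -> 273
    FD 6: (10.917,2.733) -> (11.231,-3.259) [heading=273, draw]
    -- iteration 3/4 --
    RT 120: heading 273 -> 153
    RT 30: heading 153 -> 123
    FD 6: (11.231,-3.259) -> (7.963,1.773) [heading=123, draw]
    -- iteration 4/4 --
    RT 120: heading 123 -> 3
    RT 30: heading 3 -> 333
    FD 6: (7.963,1.773) -> (13.309,-0.951) [heading=333, draw]
  ]
  -- iteration 3/4 --
  LT 60: heading 333 -> 33
  FD 4: (13.309,-0.951) -> (16.664,1.227) [heading=33, draw]
  REPEAT 4 [
    -- iteration 1/4 --
    RT 120: heading 33 -> 273
    RT 30: heading 273 -> 243
    FD 6: (16.664,1.227) -> (13.94,-4.119) [heading=243, draw]
    -- iteration 2/4 --
    RT 120: heading 243 -> 123
    RT 30: heading 123 -> 93
    FD 6: (13.94,-4.119) -> (13.626,1.873) [heading=93, draw]
    -- iteration 3/4 --
    RT 120: heading 93 -> 333
    RT 30: heading 333 -> 303
    FD 6: (13.626,1.873) -> (16.894,-3.159) [heading=303, draw]
    -- iteration 4/4 --
    RT 120: heading 303 -> 183
    RT 30: heading 183 -> 153
    FD 6: (16.894,-3.159) -> (11.548,-0.435) [heading=153, draw]
  ]
  -- iteration 4/4 --
  LT 60: heading 153 -> 213
  FD 4: (11.548,-0.435) -> (8.193,-2.613) [heading=213, draw]
  REPEAT 4 [
    -- iteration 1/4 --
    RT 120: heading 213 -> 93
    RT 30: heading 93 -> 63
    FD 6: (8.193,-2.613) -> (10.917,2.733) [heading=63, draw]
    -- iteration 2/4 --
    RT 120: heading 63 -> 303
    RT 30: heading 303 -> 273
    FD 6: (10.917,2.733) -> (11.231,-3.259) [heading=273, draw]
    -- iteration 3/4 --
    RT 120: heading 273 -> 153
    RT 30: heading 153 -> 123
    FD 6: (11.231,-3.259) -> (7.963,1.773) [heading=123, draw]
    -- iteration 4/4 --
    RT 120: heading 123 -> 3
    RT 30: heading 3 -> 333
    FD 6: (7.963,1.773) -> (13.309,-0.951) [heading=333, draw]
  ]
]
BK 13: (13.309,-0.951) -> (1.726,4.951) [heading=333, draw]
PD: pen down
PU: pen up
LT 207: heading 333 -> 180
Final: pos=(1.726,4.951), heading=180, 23 segment(s) drawn
Segments drawn: 23

Answer: 23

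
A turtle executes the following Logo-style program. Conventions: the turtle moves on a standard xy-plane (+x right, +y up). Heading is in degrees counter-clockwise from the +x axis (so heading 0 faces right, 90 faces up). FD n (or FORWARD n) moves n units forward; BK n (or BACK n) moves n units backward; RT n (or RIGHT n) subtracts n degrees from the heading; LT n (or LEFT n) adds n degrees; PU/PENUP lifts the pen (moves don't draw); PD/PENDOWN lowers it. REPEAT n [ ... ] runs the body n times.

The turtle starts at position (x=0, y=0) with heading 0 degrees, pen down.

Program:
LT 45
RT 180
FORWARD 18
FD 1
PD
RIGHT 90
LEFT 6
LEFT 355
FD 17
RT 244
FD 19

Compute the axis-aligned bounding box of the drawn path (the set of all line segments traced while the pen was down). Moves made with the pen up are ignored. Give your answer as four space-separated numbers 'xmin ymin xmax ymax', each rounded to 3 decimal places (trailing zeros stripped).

Executing turtle program step by step:
Start: pos=(0,0), heading=0, pen down
LT 45: heading 0 -> 45
RT 180: heading 45 -> 225
FD 18: (0,0) -> (-12.728,-12.728) [heading=225, draw]
FD 1: (-12.728,-12.728) -> (-13.435,-13.435) [heading=225, draw]
PD: pen down
RT 90: heading 225 -> 135
LT 6: heading 135 -> 141
LT 355: heading 141 -> 136
FD 17: (-13.435,-13.435) -> (-25.664,-1.626) [heading=136, draw]
RT 244: heading 136 -> 252
FD 19: (-25.664,-1.626) -> (-31.535,-19.696) [heading=252, draw]
Final: pos=(-31.535,-19.696), heading=252, 4 segment(s) drawn

Segment endpoints: x in {-31.535, -25.664, -13.435, -12.728, 0}, y in {-19.696, -13.435, -12.728, -1.626, 0}
xmin=-31.535, ymin=-19.696, xmax=0, ymax=0

Answer: -31.535 -19.696 0 0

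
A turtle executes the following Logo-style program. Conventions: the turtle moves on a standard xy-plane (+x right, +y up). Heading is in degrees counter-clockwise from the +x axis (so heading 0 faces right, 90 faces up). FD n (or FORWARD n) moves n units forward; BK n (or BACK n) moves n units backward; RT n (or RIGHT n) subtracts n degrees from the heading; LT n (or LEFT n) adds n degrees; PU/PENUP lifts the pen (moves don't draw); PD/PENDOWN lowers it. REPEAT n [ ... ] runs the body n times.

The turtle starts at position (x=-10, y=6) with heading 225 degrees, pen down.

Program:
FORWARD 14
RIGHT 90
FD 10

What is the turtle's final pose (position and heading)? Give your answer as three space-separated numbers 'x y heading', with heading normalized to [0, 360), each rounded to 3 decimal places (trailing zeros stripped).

Answer: -26.971 3.172 135

Derivation:
Executing turtle program step by step:
Start: pos=(-10,6), heading=225, pen down
FD 14: (-10,6) -> (-19.899,-3.899) [heading=225, draw]
RT 90: heading 225 -> 135
FD 10: (-19.899,-3.899) -> (-26.971,3.172) [heading=135, draw]
Final: pos=(-26.971,3.172), heading=135, 2 segment(s) drawn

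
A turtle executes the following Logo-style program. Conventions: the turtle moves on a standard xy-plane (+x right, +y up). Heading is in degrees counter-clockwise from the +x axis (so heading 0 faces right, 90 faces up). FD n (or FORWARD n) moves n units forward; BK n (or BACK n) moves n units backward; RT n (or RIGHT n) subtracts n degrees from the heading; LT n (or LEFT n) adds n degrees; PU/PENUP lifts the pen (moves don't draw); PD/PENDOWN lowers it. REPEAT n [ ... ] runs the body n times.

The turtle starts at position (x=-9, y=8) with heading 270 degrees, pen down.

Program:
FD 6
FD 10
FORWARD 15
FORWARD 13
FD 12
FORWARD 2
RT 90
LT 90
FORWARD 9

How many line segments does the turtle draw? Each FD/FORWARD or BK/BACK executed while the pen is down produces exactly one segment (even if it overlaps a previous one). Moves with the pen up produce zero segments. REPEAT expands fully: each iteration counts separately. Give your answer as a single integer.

Answer: 7

Derivation:
Executing turtle program step by step:
Start: pos=(-9,8), heading=270, pen down
FD 6: (-9,8) -> (-9,2) [heading=270, draw]
FD 10: (-9,2) -> (-9,-8) [heading=270, draw]
FD 15: (-9,-8) -> (-9,-23) [heading=270, draw]
FD 13: (-9,-23) -> (-9,-36) [heading=270, draw]
FD 12: (-9,-36) -> (-9,-48) [heading=270, draw]
FD 2: (-9,-48) -> (-9,-50) [heading=270, draw]
RT 90: heading 270 -> 180
LT 90: heading 180 -> 270
FD 9: (-9,-50) -> (-9,-59) [heading=270, draw]
Final: pos=(-9,-59), heading=270, 7 segment(s) drawn
Segments drawn: 7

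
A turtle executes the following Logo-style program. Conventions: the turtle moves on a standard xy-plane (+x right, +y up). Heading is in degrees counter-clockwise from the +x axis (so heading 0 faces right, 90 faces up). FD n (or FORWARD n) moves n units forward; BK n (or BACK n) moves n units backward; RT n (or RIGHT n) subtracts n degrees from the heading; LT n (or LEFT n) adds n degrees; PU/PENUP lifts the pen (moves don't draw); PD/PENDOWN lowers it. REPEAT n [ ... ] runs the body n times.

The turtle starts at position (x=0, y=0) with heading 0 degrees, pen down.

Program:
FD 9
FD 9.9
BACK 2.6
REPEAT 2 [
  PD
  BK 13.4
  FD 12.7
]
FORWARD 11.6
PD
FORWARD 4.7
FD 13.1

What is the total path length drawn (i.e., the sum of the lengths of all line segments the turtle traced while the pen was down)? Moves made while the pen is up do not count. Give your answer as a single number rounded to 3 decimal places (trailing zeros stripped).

Executing turtle program step by step:
Start: pos=(0,0), heading=0, pen down
FD 9: (0,0) -> (9,0) [heading=0, draw]
FD 9.9: (9,0) -> (18.9,0) [heading=0, draw]
BK 2.6: (18.9,0) -> (16.3,0) [heading=0, draw]
REPEAT 2 [
  -- iteration 1/2 --
  PD: pen down
  BK 13.4: (16.3,0) -> (2.9,0) [heading=0, draw]
  FD 12.7: (2.9,0) -> (15.6,0) [heading=0, draw]
  -- iteration 2/2 --
  PD: pen down
  BK 13.4: (15.6,0) -> (2.2,0) [heading=0, draw]
  FD 12.7: (2.2,0) -> (14.9,0) [heading=0, draw]
]
FD 11.6: (14.9,0) -> (26.5,0) [heading=0, draw]
PD: pen down
FD 4.7: (26.5,0) -> (31.2,0) [heading=0, draw]
FD 13.1: (31.2,0) -> (44.3,0) [heading=0, draw]
Final: pos=(44.3,0), heading=0, 10 segment(s) drawn

Segment lengths:
  seg 1: (0,0) -> (9,0), length = 9
  seg 2: (9,0) -> (18.9,0), length = 9.9
  seg 3: (18.9,0) -> (16.3,0), length = 2.6
  seg 4: (16.3,0) -> (2.9,0), length = 13.4
  seg 5: (2.9,0) -> (15.6,0), length = 12.7
  seg 6: (15.6,0) -> (2.2,0), length = 13.4
  seg 7: (2.2,0) -> (14.9,0), length = 12.7
  seg 8: (14.9,0) -> (26.5,0), length = 11.6
  seg 9: (26.5,0) -> (31.2,0), length = 4.7
  seg 10: (31.2,0) -> (44.3,0), length = 13.1
Total = 103.1

Answer: 103.1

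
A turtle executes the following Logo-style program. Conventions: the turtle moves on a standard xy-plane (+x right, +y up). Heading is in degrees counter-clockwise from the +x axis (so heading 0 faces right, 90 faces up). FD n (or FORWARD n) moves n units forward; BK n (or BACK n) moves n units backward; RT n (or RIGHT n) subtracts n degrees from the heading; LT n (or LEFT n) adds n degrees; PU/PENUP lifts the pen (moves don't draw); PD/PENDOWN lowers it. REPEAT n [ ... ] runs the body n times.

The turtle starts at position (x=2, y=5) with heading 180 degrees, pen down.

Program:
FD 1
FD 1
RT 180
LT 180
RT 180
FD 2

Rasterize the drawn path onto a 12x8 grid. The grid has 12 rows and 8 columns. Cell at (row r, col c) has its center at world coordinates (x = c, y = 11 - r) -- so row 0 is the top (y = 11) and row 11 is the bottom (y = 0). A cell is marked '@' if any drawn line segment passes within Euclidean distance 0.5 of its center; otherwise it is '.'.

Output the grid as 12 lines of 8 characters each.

Answer: ........
........
........
........
........
........
@@@.....
........
........
........
........
........

Derivation:
Segment 0: (2,5) -> (1,5)
Segment 1: (1,5) -> (0,5)
Segment 2: (0,5) -> (2,5)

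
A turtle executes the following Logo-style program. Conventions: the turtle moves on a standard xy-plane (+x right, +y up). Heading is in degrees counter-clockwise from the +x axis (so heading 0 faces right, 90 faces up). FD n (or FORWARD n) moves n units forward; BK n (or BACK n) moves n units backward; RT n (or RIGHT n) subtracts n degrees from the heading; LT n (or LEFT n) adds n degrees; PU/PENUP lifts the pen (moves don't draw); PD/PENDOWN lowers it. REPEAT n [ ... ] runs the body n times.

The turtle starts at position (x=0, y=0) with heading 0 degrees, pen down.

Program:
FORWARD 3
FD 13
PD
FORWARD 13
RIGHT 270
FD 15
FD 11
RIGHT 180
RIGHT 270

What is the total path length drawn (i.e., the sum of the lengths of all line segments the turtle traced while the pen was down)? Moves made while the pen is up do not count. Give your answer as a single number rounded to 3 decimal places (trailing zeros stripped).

Executing turtle program step by step:
Start: pos=(0,0), heading=0, pen down
FD 3: (0,0) -> (3,0) [heading=0, draw]
FD 13: (3,0) -> (16,0) [heading=0, draw]
PD: pen down
FD 13: (16,0) -> (29,0) [heading=0, draw]
RT 270: heading 0 -> 90
FD 15: (29,0) -> (29,15) [heading=90, draw]
FD 11: (29,15) -> (29,26) [heading=90, draw]
RT 180: heading 90 -> 270
RT 270: heading 270 -> 0
Final: pos=(29,26), heading=0, 5 segment(s) drawn

Segment lengths:
  seg 1: (0,0) -> (3,0), length = 3
  seg 2: (3,0) -> (16,0), length = 13
  seg 3: (16,0) -> (29,0), length = 13
  seg 4: (29,0) -> (29,15), length = 15
  seg 5: (29,15) -> (29,26), length = 11
Total = 55

Answer: 55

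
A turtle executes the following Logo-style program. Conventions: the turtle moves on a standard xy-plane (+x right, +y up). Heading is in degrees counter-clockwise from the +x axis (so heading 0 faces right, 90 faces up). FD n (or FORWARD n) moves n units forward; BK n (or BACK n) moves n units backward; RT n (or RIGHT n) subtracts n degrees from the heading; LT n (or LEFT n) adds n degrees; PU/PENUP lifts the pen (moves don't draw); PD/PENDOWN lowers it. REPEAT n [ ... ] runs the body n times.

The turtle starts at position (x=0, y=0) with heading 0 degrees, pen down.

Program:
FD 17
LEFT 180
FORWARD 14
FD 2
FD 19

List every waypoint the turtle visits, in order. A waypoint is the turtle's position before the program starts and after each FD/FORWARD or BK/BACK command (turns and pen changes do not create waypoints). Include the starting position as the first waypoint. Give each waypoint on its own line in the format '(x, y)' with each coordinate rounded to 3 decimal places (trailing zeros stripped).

Executing turtle program step by step:
Start: pos=(0,0), heading=0, pen down
FD 17: (0,0) -> (17,0) [heading=0, draw]
LT 180: heading 0 -> 180
FD 14: (17,0) -> (3,0) [heading=180, draw]
FD 2: (3,0) -> (1,0) [heading=180, draw]
FD 19: (1,0) -> (-18,0) [heading=180, draw]
Final: pos=(-18,0), heading=180, 4 segment(s) drawn
Waypoints (5 total):
(0, 0)
(17, 0)
(3, 0)
(1, 0)
(-18, 0)

Answer: (0, 0)
(17, 0)
(3, 0)
(1, 0)
(-18, 0)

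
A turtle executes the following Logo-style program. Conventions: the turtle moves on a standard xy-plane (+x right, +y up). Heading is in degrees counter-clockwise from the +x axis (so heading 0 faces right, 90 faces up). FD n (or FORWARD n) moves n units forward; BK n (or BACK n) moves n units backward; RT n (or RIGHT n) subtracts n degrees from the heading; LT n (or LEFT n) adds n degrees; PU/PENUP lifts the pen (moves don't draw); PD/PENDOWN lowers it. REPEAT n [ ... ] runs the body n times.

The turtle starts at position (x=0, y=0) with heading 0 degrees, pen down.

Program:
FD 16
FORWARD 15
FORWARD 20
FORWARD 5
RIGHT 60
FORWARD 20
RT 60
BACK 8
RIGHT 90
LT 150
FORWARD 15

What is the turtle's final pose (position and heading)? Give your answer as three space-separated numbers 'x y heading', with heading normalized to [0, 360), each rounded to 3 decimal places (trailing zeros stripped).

Executing turtle program step by step:
Start: pos=(0,0), heading=0, pen down
FD 16: (0,0) -> (16,0) [heading=0, draw]
FD 15: (16,0) -> (31,0) [heading=0, draw]
FD 20: (31,0) -> (51,0) [heading=0, draw]
FD 5: (51,0) -> (56,0) [heading=0, draw]
RT 60: heading 0 -> 300
FD 20: (56,0) -> (66,-17.321) [heading=300, draw]
RT 60: heading 300 -> 240
BK 8: (66,-17.321) -> (70,-10.392) [heading=240, draw]
RT 90: heading 240 -> 150
LT 150: heading 150 -> 300
FD 15: (70,-10.392) -> (77.5,-23.383) [heading=300, draw]
Final: pos=(77.5,-23.383), heading=300, 7 segment(s) drawn

Answer: 77.5 -23.383 300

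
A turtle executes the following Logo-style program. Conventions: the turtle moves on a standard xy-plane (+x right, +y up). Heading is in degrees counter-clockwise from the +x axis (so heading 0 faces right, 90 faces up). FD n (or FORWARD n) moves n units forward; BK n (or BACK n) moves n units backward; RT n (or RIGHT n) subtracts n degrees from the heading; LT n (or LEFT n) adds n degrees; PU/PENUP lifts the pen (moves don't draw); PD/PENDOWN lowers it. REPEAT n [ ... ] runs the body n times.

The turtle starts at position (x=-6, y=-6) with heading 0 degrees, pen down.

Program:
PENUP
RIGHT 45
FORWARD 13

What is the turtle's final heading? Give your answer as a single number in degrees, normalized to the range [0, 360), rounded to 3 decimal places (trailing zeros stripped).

Executing turtle program step by step:
Start: pos=(-6,-6), heading=0, pen down
PU: pen up
RT 45: heading 0 -> 315
FD 13: (-6,-6) -> (3.192,-15.192) [heading=315, move]
Final: pos=(3.192,-15.192), heading=315, 0 segment(s) drawn

Answer: 315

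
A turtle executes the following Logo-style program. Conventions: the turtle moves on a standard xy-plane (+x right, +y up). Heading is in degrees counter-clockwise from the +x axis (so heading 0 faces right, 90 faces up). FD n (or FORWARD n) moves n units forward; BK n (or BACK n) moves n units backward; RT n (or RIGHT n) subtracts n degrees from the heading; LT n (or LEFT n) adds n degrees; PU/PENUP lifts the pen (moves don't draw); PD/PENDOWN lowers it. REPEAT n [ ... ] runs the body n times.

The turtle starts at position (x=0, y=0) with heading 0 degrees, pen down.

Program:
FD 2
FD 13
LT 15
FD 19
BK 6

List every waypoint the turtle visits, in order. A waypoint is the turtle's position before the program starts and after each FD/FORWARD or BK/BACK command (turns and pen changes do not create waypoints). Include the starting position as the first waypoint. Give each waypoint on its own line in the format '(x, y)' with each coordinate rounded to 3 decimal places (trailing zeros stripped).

Answer: (0, 0)
(2, 0)
(15, 0)
(33.353, 4.918)
(27.557, 3.365)

Derivation:
Executing turtle program step by step:
Start: pos=(0,0), heading=0, pen down
FD 2: (0,0) -> (2,0) [heading=0, draw]
FD 13: (2,0) -> (15,0) [heading=0, draw]
LT 15: heading 0 -> 15
FD 19: (15,0) -> (33.353,4.918) [heading=15, draw]
BK 6: (33.353,4.918) -> (27.557,3.365) [heading=15, draw]
Final: pos=(27.557,3.365), heading=15, 4 segment(s) drawn
Waypoints (5 total):
(0, 0)
(2, 0)
(15, 0)
(33.353, 4.918)
(27.557, 3.365)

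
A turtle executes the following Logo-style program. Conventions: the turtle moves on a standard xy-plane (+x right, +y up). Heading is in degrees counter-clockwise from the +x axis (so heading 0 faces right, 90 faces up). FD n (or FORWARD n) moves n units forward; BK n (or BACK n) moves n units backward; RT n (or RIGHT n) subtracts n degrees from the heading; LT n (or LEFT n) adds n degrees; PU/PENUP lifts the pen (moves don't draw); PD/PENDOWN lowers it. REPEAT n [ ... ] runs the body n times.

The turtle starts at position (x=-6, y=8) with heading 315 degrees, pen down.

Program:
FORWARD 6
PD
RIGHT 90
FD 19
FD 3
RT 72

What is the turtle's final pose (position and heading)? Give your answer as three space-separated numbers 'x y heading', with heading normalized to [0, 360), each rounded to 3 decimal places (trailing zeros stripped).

Answer: -17.314 -11.799 153

Derivation:
Executing turtle program step by step:
Start: pos=(-6,8), heading=315, pen down
FD 6: (-6,8) -> (-1.757,3.757) [heading=315, draw]
PD: pen down
RT 90: heading 315 -> 225
FD 19: (-1.757,3.757) -> (-15.192,-9.678) [heading=225, draw]
FD 3: (-15.192,-9.678) -> (-17.314,-11.799) [heading=225, draw]
RT 72: heading 225 -> 153
Final: pos=(-17.314,-11.799), heading=153, 3 segment(s) drawn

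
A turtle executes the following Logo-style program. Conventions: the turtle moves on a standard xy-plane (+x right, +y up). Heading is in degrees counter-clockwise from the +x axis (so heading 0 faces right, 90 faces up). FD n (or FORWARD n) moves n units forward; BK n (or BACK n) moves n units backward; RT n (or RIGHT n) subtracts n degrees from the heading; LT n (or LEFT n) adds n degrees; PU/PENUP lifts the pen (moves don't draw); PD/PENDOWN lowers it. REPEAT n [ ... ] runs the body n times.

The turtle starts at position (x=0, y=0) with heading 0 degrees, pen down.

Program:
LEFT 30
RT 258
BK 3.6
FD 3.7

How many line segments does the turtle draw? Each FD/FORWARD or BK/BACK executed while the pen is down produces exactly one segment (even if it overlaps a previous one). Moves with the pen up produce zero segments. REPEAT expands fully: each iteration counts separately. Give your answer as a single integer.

Answer: 2

Derivation:
Executing turtle program step by step:
Start: pos=(0,0), heading=0, pen down
LT 30: heading 0 -> 30
RT 258: heading 30 -> 132
BK 3.6: (0,0) -> (2.409,-2.675) [heading=132, draw]
FD 3.7: (2.409,-2.675) -> (-0.067,0.074) [heading=132, draw]
Final: pos=(-0.067,0.074), heading=132, 2 segment(s) drawn
Segments drawn: 2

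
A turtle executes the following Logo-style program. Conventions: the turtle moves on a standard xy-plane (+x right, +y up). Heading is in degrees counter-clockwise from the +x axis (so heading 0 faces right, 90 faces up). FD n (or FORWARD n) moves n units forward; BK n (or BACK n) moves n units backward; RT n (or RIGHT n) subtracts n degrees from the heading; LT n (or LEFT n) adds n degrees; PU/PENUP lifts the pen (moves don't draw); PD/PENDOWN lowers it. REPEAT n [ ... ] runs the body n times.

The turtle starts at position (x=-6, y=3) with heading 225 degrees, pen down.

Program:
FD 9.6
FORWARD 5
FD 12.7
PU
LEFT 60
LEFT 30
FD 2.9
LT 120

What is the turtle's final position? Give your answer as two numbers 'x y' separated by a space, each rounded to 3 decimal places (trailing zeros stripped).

Answer: -23.253 -18.355

Derivation:
Executing turtle program step by step:
Start: pos=(-6,3), heading=225, pen down
FD 9.6: (-6,3) -> (-12.788,-3.788) [heading=225, draw]
FD 5: (-12.788,-3.788) -> (-16.324,-7.324) [heading=225, draw]
FD 12.7: (-16.324,-7.324) -> (-25.304,-16.304) [heading=225, draw]
PU: pen up
LT 60: heading 225 -> 285
LT 30: heading 285 -> 315
FD 2.9: (-25.304,-16.304) -> (-23.253,-18.355) [heading=315, move]
LT 120: heading 315 -> 75
Final: pos=(-23.253,-18.355), heading=75, 3 segment(s) drawn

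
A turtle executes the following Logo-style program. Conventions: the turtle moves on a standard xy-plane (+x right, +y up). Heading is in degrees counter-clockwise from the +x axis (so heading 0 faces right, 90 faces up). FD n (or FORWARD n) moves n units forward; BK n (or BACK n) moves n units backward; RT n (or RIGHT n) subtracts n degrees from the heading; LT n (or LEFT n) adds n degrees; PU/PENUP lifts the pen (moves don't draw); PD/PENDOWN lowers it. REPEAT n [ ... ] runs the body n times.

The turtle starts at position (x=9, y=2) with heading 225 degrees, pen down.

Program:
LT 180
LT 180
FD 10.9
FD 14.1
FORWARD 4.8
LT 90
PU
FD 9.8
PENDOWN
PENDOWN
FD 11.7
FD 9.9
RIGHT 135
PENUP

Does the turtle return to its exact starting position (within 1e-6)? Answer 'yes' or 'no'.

Executing turtle program step by step:
Start: pos=(9,2), heading=225, pen down
LT 180: heading 225 -> 45
LT 180: heading 45 -> 225
FD 10.9: (9,2) -> (1.293,-5.707) [heading=225, draw]
FD 14.1: (1.293,-5.707) -> (-8.678,-15.678) [heading=225, draw]
FD 4.8: (-8.678,-15.678) -> (-12.072,-19.072) [heading=225, draw]
LT 90: heading 225 -> 315
PU: pen up
FD 9.8: (-12.072,-19.072) -> (-5.142,-26.001) [heading=315, move]
PD: pen down
PD: pen down
FD 11.7: (-5.142,-26.001) -> (3.131,-34.275) [heading=315, draw]
FD 9.9: (3.131,-34.275) -> (10.131,-41.275) [heading=315, draw]
RT 135: heading 315 -> 180
PU: pen up
Final: pos=(10.131,-41.275), heading=180, 5 segment(s) drawn

Start position: (9, 2)
Final position: (10.131, -41.275)
Distance = 43.29; >= 1e-6 -> NOT closed

Answer: no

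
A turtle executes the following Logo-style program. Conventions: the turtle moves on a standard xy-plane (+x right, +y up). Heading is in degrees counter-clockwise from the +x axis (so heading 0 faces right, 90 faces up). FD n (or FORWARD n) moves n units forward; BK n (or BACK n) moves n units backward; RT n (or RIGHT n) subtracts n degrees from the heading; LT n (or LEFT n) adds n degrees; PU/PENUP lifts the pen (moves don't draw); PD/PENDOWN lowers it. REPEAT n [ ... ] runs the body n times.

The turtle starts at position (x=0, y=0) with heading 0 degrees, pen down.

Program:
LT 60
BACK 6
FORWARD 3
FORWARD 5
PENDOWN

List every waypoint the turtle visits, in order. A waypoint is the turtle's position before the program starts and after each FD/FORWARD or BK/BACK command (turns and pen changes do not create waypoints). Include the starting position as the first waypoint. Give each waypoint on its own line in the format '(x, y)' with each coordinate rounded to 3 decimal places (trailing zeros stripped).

Answer: (0, 0)
(-3, -5.196)
(-1.5, -2.598)
(1, 1.732)

Derivation:
Executing turtle program step by step:
Start: pos=(0,0), heading=0, pen down
LT 60: heading 0 -> 60
BK 6: (0,0) -> (-3,-5.196) [heading=60, draw]
FD 3: (-3,-5.196) -> (-1.5,-2.598) [heading=60, draw]
FD 5: (-1.5,-2.598) -> (1,1.732) [heading=60, draw]
PD: pen down
Final: pos=(1,1.732), heading=60, 3 segment(s) drawn
Waypoints (4 total):
(0, 0)
(-3, -5.196)
(-1.5, -2.598)
(1, 1.732)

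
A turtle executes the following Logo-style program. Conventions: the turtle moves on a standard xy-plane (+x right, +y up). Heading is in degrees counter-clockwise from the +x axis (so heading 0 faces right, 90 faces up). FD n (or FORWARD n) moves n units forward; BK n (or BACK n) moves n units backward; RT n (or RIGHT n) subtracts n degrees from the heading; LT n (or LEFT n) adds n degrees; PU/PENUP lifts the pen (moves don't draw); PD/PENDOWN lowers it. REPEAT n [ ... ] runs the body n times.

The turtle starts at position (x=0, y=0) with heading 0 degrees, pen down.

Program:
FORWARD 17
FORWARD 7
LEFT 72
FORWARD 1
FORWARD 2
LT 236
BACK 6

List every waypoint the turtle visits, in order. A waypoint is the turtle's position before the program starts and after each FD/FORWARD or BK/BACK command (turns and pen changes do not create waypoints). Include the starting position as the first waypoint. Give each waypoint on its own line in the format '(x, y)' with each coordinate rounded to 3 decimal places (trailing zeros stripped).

Executing turtle program step by step:
Start: pos=(0,0), heading=0, pen down
FD 17: (0,0) -> (17,0) [heading=0, draw]
FD 7: (17,0) -> (24,0) [heading=0, draw]
LT 72: heading 0 -> 72
FD 1: (24,0) -> (24.309,0.951) [heading=72, draw]
FD 2: (24.309,0.951) -> (24.927,2.853) [heading=72, draw]
LT 236: heading 72 -> 308
BK 6: (24.927,2.853) -> (21.233,7.581) [heading=308, draw]
Final: pos=(21.233,7.581), heading=308, 5 segment(s) drawn
Waypoints (6 total):
(0, 0)
(17, 0)
(24, 0)
(24.309, 0.951)
(24.927, 2.853)
(21.233, 7.581)

Answer: (0, 0)
(17, 0)
(24, 0)
(24.309, 0.951)
(24.927, 2.853)
(21.233, 7.581)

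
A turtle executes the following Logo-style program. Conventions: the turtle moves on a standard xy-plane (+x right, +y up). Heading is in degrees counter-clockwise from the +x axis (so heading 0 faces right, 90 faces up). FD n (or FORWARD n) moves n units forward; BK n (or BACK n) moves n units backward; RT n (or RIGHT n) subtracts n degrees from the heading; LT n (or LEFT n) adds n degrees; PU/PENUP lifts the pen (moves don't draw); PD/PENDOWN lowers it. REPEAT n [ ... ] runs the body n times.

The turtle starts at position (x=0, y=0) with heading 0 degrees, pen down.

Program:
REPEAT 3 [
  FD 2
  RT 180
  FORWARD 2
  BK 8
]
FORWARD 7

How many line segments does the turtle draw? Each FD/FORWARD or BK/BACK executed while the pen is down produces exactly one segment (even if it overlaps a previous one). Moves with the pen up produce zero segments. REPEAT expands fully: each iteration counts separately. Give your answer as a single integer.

Answer: 10

Derivation:
Executing turtle program step by step:
Start: pos=(0,0), heading=0, pen down
REPEAT 3 [
  -- iteration 1/3 --
  FD 2: (0,0) -> (2,0) [heading=0, draw]
  RT 180: heading 0 -> 180
  FD 2: (2,0) -> (0,0) [heading=180, draw]
  BK 8: (0,0) -> (8,0) [heading=180, draw]
  -- iteration 2/3 --
  FD 2: (8,0) -> (6,0) [heading=180, draw]
  RT 180: heading 180 -> 0
  FD 2: (6,0) -> (8,0) [heading=0, draw]
  BK 8: (8,0) -> (0,0) [heading=0, draw]
  -- iteration 3/3 --
  FD 2: (0,0) -> (2,0) [heading=0, draw]
  RT 180: heading 0 -> 180
  FD 2: (2,0) -> (0,0) [heading=180, draw]
  BK 8: (0,0) -> (8,0) [heading=180, draw]
]
FD 7: (8,0) -> (1,0) [heading=180, draw]
Final: pos=(1,0), heading=180, 10 segment(s) drawn
Segments drawn: 10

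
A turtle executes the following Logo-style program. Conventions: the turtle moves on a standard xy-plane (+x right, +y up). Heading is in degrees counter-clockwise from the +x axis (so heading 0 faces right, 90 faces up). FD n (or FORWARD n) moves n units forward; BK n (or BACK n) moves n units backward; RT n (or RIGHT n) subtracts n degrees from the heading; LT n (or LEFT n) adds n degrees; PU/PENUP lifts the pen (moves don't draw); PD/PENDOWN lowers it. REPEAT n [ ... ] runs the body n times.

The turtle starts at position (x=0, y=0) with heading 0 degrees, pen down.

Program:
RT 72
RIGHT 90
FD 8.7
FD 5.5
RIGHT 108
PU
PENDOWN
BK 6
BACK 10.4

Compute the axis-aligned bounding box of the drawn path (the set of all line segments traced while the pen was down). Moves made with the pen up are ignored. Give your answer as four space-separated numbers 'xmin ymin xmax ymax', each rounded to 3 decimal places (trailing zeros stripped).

Executing turtle program step by step:
Start: pos=(0,0), heading=0, pen down
RT 72: heading 0 -> 288
RT 90: heading 288 -> 198
FD 8.7: (0,0) -> (-8.274,-2.688) [heading=198, draw]
FD 5.5: (-8.274,-2.688) -> (-13.505,-4.388) [heading=198, draw]
RT 108: heading 198 -> 90
PU: pen up
PD: pen down
BK 6: (-13.505,-4.388) -> (-13.505,-10.388) [heading=90, draw]
BK 10.4: (-13.505,-10.388) -> (-13.505,-20.788) [heading=90, draw]
Final: pos=(-13.505,-20.788), heading=90, 4 segment(s) drawn

Segment endpoints: x in {-13.505, -13.505, -13.505, -8.274, 0}, y in {-20.788, -10.388, -4.388, -2.688, 0}
xmin=-13.505, ymin=-20.788, xmax=0, ymax=0

Answer: -13.505 -20.788 0 0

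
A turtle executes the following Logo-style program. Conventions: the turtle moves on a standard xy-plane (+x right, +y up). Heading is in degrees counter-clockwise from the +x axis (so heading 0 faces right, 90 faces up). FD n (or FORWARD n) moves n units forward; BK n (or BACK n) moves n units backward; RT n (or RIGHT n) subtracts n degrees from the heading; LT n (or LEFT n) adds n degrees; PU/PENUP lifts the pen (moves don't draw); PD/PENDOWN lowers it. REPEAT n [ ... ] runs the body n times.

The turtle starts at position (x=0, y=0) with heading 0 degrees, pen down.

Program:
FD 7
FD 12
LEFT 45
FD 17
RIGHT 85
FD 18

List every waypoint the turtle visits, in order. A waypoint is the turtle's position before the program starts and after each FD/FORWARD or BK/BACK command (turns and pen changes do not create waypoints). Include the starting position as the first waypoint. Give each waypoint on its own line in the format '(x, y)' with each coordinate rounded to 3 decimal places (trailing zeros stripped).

Answer: (0, 0)
(7, 0)
(19, 0)
(31.021, 12.021)
(44.81, 0.451)

Derivation:
Executing turtle program step by step:
Start: pos=(0,0), heading=0, pen down
FD 7: (0,0) -> (7,0) [heading=0, draw]
FD 12: (7,0) -> (19,0) [heading=0, draw]
LT 45: heading 0 -> 45
FD 17: (19,0) -> (31.021,12.021) [heading=45, draw]
RT 85: heading 45 -> 320
FD 18: (31.021,12.021) -> (44.81,0.451) [heading=320, draw]
Final: pos=(44.81,0.451), heading=320, 4 segment(s) drawn
Waypoints (5 total):
(0, 0)
(7, 0)
(19, 0)
(31.021, 12.021)
(44.81, 0.451)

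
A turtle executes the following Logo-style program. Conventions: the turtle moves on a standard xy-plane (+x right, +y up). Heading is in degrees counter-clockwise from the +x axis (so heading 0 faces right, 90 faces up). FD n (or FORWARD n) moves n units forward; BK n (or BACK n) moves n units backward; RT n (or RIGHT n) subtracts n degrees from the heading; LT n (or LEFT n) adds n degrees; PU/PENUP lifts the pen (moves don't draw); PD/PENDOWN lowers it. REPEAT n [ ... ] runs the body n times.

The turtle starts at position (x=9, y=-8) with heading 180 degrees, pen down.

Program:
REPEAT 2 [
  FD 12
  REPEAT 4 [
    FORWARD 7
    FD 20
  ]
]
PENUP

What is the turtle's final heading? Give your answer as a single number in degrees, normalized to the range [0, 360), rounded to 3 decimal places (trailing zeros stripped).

Executing turtle program step by step:
Start: pos=(9,-8), heading=180, pen down
REPEAT 2 [
  -- iteration 1/2 --
  FD 12: (9,-8) -> (-3,-8) [heading=180, draw]
  REPEAT 4 [
    -- iteration 1/4 --
    FD 7: (-3,-8) -> (-10,-8) [heading=180, draw]
    FD 20: (-10,-8) -> (-30,-8) [heading=180, draw]
    -- iteration 2/4 --
    FD 7: (-30,-8) -> (-37,-8) [heading=180, draw]
    FD 20: (-37,-8) -> (-57,-8) [heading=180, draw]
    -- iteration 3/4 --
    FD 7: (-57,-8) -> (-64,-8) [heading=180, draw]
    FD 20: (-64,-8) -> (-84,-8) [heading=180, draw]
    -- iteration 4/4 --
    FD 7: (-84,-8) -> (-91,-8) [heading=180, draw]
    FD 20: (-91,-8) -> (-111,-8) [heading=180, draw]
  ]
  -- iteration 2/2 --
  FD 12: (-111,-8) -> (-123,-8) [heading=180, draw]
  REPEAT 4 [
    -- iteration 1/4 --
    FD 7: (-123,-8) -> (-130,-8) [heading=180, draw]
    FD 20: (-130,-8) -> (-150,-8) [heading=180, draw]
    -- iteration 2/4 --
    FD 7: (-150,-8) -> (-157,-8) [heading=180, draw]
    FD 20: (-157,-8) -> (-177,-8) [heading=180, draw]
    -- iteration 3/4 --
    FD 7: (-177,-8) -> (-184,-8) [heading=180, draw]
    FD 20: (-184,-8) -> (-204,-8) [heading=180, draw]
    -- iteration 4/4 --
    FD 7: (-204,-8) -> (-211,-8) [heading=180, draw]
    FD 20: (-211,-8) -> (-231,-8) [heading=180, draw]
  ]
]
PU: pen up
Final: pos=(-231,-8), heading=180, 18 segment(s) drawn

Answer: 180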